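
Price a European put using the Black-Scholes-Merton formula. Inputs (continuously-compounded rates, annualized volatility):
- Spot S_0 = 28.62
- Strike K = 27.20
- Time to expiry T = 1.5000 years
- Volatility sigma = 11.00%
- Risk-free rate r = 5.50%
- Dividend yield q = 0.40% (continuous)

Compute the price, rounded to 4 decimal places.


Answer: Price = 0.3315

Derivation:
d1 = (ln(S/K) + (r - q + 0.5*sigma^2) * T) / (sigma * sqrt(T)) = 1.01292933
d2 = d1 - sigma * sqrt(T) = 0.87820740
exp(-rT) = 0.92081144; exp(-qT) = 0.99401796
P = K * exp(-rT) * N(-d2) - S_0 * exp(-qT) * N(-d1)
N(-d1) = 0.15554696; N(-d2) = 0.18991559
P = 27.2000 * 0.92081144 * 0.18991559 - 28.6200 * 0.99401796 * 0.15554696 = 0.3315


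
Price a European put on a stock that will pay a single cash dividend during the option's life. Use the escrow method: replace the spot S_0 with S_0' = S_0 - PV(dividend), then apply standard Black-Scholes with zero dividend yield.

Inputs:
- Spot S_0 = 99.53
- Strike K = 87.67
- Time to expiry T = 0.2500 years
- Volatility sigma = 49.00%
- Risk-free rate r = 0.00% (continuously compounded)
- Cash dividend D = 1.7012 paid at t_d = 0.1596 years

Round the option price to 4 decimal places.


Answer: Price = 4.8485

Derivation:
PV(D) = D * exp(-r * t_d) = 1.7012 * 1.00000000 = 1.70120000
S_0' = S_0 - PV(D) = 99.5300 - 1.70120000 = 97.82880000
d1 = (ln(S_0'/K) + (r + sigma^2/2)*T) / (sigma*sqrt(T)) = 0.57000713
d2 = d1 - sigma*sqrt(T) = 0.32500713
exp(-rT) = 1.00000000
N(-d1) = 0.28433643; N(-d2) = 0.37258784
P = K * exp(-rT) * N(-d2) - S_0' * N(-d1) = 87.6700 * 1.00000000 * 0.37258784 - 97.82880000 * 0.28433643 = 4.8485


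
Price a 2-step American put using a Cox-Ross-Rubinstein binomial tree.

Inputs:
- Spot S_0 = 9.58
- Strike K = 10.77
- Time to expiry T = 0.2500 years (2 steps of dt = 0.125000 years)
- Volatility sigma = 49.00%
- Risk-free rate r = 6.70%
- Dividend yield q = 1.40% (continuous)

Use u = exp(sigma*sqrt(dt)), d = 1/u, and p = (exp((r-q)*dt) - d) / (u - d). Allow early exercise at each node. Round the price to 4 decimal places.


Answer: Price = V(0,0) = 1.7024

Derivation:
dt = T/N = 0.125000
u = exp(sigma*sqrt(dt)) = 1.189153; d = 1/u = 0.840935
p = (exp((r-q)*dt) - d) / (u - d) = 0.475886
Discount per step: exp(-r*dt) = 0.991660
Stock lattice S(k, i) with i counting down-moves:
  k=0: S(0,0) = 9.5800
  k=1: S(1,0) = 11.3921; S(1,1) = 8.0562
  k=2: S(2,0) = 13.5469; S(2,1) = 9.5800; S(2,2) = 6.7747
Terminal payoffs V(N, i) = max(K - S_T, 0):
  V(2,0) = 0.000000; V(2,1) = 1.190000; V(2,2) = 3.995299
Backward induction: V(k, i) = exp(-r*dt) * [p * V(k+1, i) + (1-p) * V(k+1, i+1)]; then take max(V_cont, immediate exercise) for American.
  V(1,0) = exp(-r*dt) * [p*0.000000 + (1-p)*1.190000] = 0.618494; exercise = 0.000000; V(1,0) = max -> 0.618494
  V(1,1) = exp(-r*dt) * [p*1.190000 + (1-p)*3.995299] = 2.638109; exercise = 2.713845; V(1,1) = max -> 2.713845
  V(0,0) = exp(-r*dt) * [p*0.618494 + (1-p)*2.713845] = 1.702379; exercise = 1.190000; V(0,0) = max -> 1.702379


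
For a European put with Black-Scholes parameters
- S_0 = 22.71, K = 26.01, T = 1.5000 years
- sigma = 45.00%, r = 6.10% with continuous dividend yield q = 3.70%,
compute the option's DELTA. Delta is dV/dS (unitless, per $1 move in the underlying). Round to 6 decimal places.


d1 = 0.0947122909; d2 = -0.4564229012
phi(d1) = 0.3971569477; exp(-qT) = 0.9460120237; exp(-rT) = 0.9125613162
N(-d1) = 0.4622716776
Delta = -exp(-qT) * N(-d1) = -0.9460120237 * 0.4622716776 = -0.437315

Answer: Delta = -0.437315


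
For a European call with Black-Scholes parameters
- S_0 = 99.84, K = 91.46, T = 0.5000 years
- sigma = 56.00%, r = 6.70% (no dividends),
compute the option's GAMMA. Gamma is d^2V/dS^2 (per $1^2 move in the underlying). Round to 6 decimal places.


d1 = 0.5039832529; d2 = 0.1080034554
phi(d1) = 0.3513620545; exp(-qT) = 1.0000000000; exp(-rT) = 0.9670549112
Gamma = exp(-qT) * phi(d1) / (S * sigma * sqrt(T)) = 1.0000000000 * 0.3513620545 / (99.8400 * 0.5600 * 0.7071067812) = 0.008887

Answer: Gamma = 0.008887


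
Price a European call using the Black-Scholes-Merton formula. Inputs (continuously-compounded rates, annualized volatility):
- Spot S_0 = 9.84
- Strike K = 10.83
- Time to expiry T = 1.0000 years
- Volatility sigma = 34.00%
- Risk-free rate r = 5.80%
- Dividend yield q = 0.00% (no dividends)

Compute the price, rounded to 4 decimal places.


Answer: Price = 1.1724

Derivation:
d1 = (ln(S/K) + (r - q + 0.5*sigma^2) * T) / (sigma * sqrt(T)) = 0.05863426
d2 = d1 - sigma * sqrt(T) = -0.28136574
exp(-rT) = 0.94364995; exp(-qT) = 1.00000000
C = S_0 * exp(-qT) * N(d1) - K * exp(-rT) * N(d2)
N(d1) = 0.52337829; N(d2) = 0.38921495
C = 9.8400 * 1.00000000 * 0.52337829 - 10.8300 * 0.94364995 * 0.38921495 = 1.1724


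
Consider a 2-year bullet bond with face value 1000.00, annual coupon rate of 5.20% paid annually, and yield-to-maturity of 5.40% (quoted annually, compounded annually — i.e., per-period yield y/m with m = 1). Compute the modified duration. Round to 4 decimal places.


Coupon per period c = face * coupon_rate / m = 52.000000
Periods per year m = 1; per-period yield y/m = 0.054000
Number of cashflows N = 2
Cashflows (t years, CF_t, discount factor 1/(1+y/m)^(m*t), PV):
  t = 1.0000: CF_t = 52.000000, DF = 0.948767, PV = 49.335863
  t = 2.0000: CF_t = 1052.000000, DF = 0.900158, PV = 946.966287
Price P = sum_t PV_t = 996.302151
First compute Macaulay numerator sum_t t * PV_t:
  t * PV_t at t = 1.0000: 49.335863
  t * PV_t at t = 2.0000: 1893.932575
Macaulay duration D = 1943.268438 / 996.302151 = 1.950481
Modified duration = D / (1 + y/m) = 1.950481 / (1 + 0.054000) = 1.850551

Answer: Modified duration = 1.8506


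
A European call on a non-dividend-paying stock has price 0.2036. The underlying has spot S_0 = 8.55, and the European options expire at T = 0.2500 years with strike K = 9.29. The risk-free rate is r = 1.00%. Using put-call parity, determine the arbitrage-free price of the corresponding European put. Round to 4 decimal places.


Put-call parity: C - P = S_0 * exp(-qT) - K * exp(-rT).
S_0 * exp(-qT) = 8.5500 * 1.00000000 = 8.55000000
K * exp(-rT) = 9.2900 * 0.99750312 = 9.26680401
P = C - S*exp(-qT) + K*exp(-rT)
P = 0.2036 - 8.55000000 + 9.26680401 = 0.9204

Answer: Put price = 0.9204


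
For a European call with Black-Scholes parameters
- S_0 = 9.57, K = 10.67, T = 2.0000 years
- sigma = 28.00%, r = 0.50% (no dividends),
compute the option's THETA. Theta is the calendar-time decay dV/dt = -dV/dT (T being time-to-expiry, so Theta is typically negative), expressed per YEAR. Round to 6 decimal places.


d1 = -0.0515250020; d2 = -0.4475047994
phi(d1) = 0.3984130706; exp(-qT) = 1.0000000000; exp(-rT) = 0.9900498337
Theta = -S*exp(-qT)*phi(d1)*sigma/(2*sqrt(T)) - r*K*exp(-rT)*N(d2) + q*S*exp(-qT)*N(d1)
N(d1) = 0.4794535898; N(d2) = 0.3272553117; sqrt(T) = 1.4142135624
Term 1 = -9.5700 * 1.0000000000 * 0.3984130706 * 0.2800 / (2 * 1.4142135624) = -0.3774492383
Term 2 = -0.0050 * 10.6700 * 0.9900498337 * 0.3272553117 = -0.0172853502
Term 3 = 0 (no dividend yield, q = 0)
Theta = -0.3774492383 + (-0.0172853502) + (0.0000000000) = -0.394735

Answer: Theta = -0.394735


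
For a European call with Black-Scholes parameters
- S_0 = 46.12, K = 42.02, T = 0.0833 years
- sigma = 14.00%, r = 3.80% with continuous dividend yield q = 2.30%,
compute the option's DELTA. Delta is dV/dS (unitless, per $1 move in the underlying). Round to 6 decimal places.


d1 = 2.3552396957; d2 = 2.3148332606
phi(d1) = 0.0249092628; exp(-qT) = 0.9980859342; exp(-rT) = 0.9968396046
N(d1) = 0.9907446195
Delta = exp(-qT) * N(d1) = 0.9980859342 * 0.9907446195 = 0.988848

Answer: Delta = 0.988848


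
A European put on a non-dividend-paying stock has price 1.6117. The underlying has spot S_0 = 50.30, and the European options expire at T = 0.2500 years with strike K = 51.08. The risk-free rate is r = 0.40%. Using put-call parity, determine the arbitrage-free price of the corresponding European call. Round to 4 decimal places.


Put-call parity: C - P = S_0 * exp(-qT) - K * exp(-rT).
S_0 * exp(-qT) = 50.3000 * 1.00000000 = 50.30000000
K * exp(-rT) = 51.0800 * 0.99900050 = 51.02894553
C = P + S*exp(-qT) - K*exp(-rT)
C = 1.6117 + 50.30000000 - 51.02894553 = 0.8828

Answer: Call price = 0.8828


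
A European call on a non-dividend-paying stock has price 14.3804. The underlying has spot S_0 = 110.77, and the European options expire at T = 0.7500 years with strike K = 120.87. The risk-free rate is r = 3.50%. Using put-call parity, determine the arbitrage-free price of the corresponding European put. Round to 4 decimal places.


Put-call parity: C - P = S_0 * exp(-qT) - K * exp(-rT).
S_0 * exp(-qT) = 110.7700 * 1.00000000 = 110.77000000
K * exp(-rT) = 120.8700 * 0.97409154 = 117.73844399
P = C - S*exp(-qT) + K*exp(-rT)
P = 14.3804 - 110.77000000 + 117.73844399 = 21.3488

Answer: Put price = 21.3488


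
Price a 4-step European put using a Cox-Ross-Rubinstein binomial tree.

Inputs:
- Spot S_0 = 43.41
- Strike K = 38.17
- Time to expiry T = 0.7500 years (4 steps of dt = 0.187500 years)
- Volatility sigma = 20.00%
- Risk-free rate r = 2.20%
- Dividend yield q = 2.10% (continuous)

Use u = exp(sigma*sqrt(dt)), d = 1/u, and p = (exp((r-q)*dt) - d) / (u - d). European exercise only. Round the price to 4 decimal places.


Answer: Price = V(0,0) = 0.9822

Derivation:
dt = T/N = 0.187500
u = exp(sigma*sqrt(dt)) = 1.090463; d = 1/u = 0.917042
p = (exp((r-q)*dt) - d) / (u - d) = 0.479444
Discount per step: exp(-r*dt) = 0.995883
Stock lattice S(k, i) with i counting down-moves:
  k=0: S(0,0) = 43.4100
  k=1: S(1,0) = 47.3370; S(1,1) = 39.8088
  k=2: S(2,0) = 51.6193; S(2,1) = 43.4100; S(2,2) = 36.5063
  k=3: S(3,0) = 56.2889; S(3,1) = 47.3370; S(3,2) = 39.8088; S(3,3) = 33.4778
  k=4: S(4,0) = 61.3810; S(4,1) = 51.6193; S(4,2) = 43.4100; S(4,3) = 36.5063; S(4,4) = 30.7005
Terminal payoffs V(N, i) = max(K - S_T, 0):
  V(4,0) = 0.000000; V(4,1) = 0.000000; V(4,2) = 0.000000; V(4,3) = 1.663704; V(4,4) = 7.469478
Backward induction: V(k, i) = exp(-r*dt) * [p * V(k+1, i) + (1-p) * V(k+1, i+1)].
  V(3,0) = exp(-r*dt) * [p*0.000000 + (1-p)*0.000000] = 0.000000
  V(3,1) = exp(-r*dt) * [p*0.000000 + (1-p)*0.000000] = 0.000000
  V(3,2) = exp(-r*dt) * [p*0.000000 + (1-p)*1.663704] = 0.862486
  V(3,3) = exp(-r*dt) * [p*1.663704 + (1-p)*7.469478] = 4.666644
  V(2,0) = exp(-r*dt) * [p*0.000000 + (1-p)*0.000000] = 0.000000
  V(2,1) = exp(-r*dt) * [p*0.000000 + (1-p)*0.862486] = 0.447124
  V(2,2) = exp(-r*dt) * [p*0.862486 + (1-p)*4.666644] = 2.831060
  V(1,0) = exp(-r*dt) * [p*0.000000 + (1-p)*0.447124] = 0.231795
  V(1,1) = exp(-r*dt) * [p*0.447124 + (1-p)*2.831060] = 1.681147
  V(0,0) = exp(-r*dt) * [p*0.231795 + (1-p)*1.681147] = 0.982203


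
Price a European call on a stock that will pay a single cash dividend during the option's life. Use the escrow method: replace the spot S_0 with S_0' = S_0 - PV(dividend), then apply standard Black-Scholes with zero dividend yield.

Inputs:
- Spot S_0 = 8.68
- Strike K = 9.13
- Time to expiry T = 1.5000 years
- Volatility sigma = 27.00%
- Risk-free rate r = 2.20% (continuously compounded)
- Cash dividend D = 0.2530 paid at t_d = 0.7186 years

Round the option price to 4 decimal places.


Answer: Price = 0.9435

Derivation:
PV(D) = D * exp(-r * t_d) = 0.2530 * 0.98431511 = 0.24903172
S_0' = S_0 - PV(D) = 8.6800 - 0.24903172 = 8.43096828
d1 = (ln(S_0'/K) + (r + sigma^2/2)*T) / (sigma*sqrt(T)) = 0.02425579
d2 = d1 - sigma*sqrt(T) = -0.30642533
exp(-rT) = 0.96753856
N(d1) = 0.50967571; N(d2) = 0.37964041
C = S_0' * N(d1) - K * exp(-rT) * N(d2) = 8.43096828 * 0.50967571 - 9.1300 * 0.96753856 * 0.37964041 = 0.9435


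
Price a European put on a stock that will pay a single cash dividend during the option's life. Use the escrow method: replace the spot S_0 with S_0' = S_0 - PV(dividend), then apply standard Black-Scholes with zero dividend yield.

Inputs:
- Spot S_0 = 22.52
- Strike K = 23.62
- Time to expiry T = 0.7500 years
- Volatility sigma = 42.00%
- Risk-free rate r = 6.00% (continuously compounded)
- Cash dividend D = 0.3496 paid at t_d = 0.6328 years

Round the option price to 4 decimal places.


Answer: Price = 3.4324

Derivation:
PV(D) = D * exp(-r * t_d) = 0.3496 * 0.96274375 = 0.33657521
S_0' = S_0 - PV(D) = 22.5200 - 0.33657521 = 22.18342479
d1 = (ln(S_0'/K) + (r + sigma^2/2)*T) / (sigma*sqrt(T)) = 0.13306980
d2 = d1 - sigma*sqrt(T) = -0.23066087
exp(-rT) = 0.95599748
N(-d1) = 0.44706909; N(-d2) = 0.59121086
P = K * exp(-rT) * N(-d2) - S_0' * N(-d1) = 23.6200 * 0.95599748 * 0.59121086 - 22.18342479 * 0.44706909 = 3.4324


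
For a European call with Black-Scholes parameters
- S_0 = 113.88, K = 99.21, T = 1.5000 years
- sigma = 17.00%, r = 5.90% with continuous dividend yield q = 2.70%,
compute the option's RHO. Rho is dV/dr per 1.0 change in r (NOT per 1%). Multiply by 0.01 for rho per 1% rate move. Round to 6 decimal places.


d1 = 0.9969973031; d2 = 0.7887906750
phi(d1) = 0.2426972871; exp(-qT) = 0.9603091645; exp(-rT) = 0.9153031107
N(d2) = 0.7848828197
Rho = K*T*exp(-rT)*N(d2) = 99.2100 * 1.5000 * 0.9153031107 * 0.7848828197 = 106.909542

Answer: Rho = 106.909542


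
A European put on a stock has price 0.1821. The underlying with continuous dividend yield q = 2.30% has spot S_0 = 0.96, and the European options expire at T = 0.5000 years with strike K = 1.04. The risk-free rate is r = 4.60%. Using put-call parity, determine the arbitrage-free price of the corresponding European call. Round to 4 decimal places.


Answer: Call price = 0.1148

Derivation:
Put-call parity: C - P = S_0 * exp(-qT) - K * exp(-rT).
S_0 * exp(-qT) = 0.9600 * 0.98856587 = 0.94902324
K * exp(-rT) = 1.0400 * 0.97726248 = 1.01635298
C = P + S*exp(-qT) - K*exp(-rT)
C = 0.1821 + 0.94902324 - 1.01635298 = 0.1148


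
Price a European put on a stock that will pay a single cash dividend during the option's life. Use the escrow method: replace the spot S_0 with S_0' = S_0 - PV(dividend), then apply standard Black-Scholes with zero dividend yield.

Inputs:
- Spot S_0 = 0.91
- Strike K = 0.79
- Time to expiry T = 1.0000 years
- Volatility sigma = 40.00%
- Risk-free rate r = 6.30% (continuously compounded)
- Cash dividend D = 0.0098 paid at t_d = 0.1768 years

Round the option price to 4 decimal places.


PV(D) = D * exp(-r * t_d) = 0.0098 * 0.98892340 = 0.00969145
S_0' = S_0 - PV(D) = 0.9100 - 0.00969145 = 0.90030855
d1 = (ln(S_0'/K) + (r + sigma^2/2)*T) / (sigma*sqrt(T)) = 0.68426148
d2 = d1 - sigma*sqrt(T) = 0.28426148
exp(-rT) = 0.93894347
N(-d1) = 0.24690503; N(-d2) = 0.38810500
P = K * exp(-rT) * N(-d2) - S_0' * N(-d1) = 0.7900 * 0.93894347 * 0.38810500 - 0.90030855 * 0.24690503 = 0.0656

Answer: Price = 0.0656


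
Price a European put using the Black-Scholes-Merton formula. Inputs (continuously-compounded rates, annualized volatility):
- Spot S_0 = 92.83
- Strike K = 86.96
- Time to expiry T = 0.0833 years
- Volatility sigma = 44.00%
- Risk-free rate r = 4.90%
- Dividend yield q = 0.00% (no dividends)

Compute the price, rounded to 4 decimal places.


d1 = (ln(S/K) + (r - q + 0.5*sigma^2) * T) / (sigma * sqrt(T)) = 0.61001458
d2 = d1 - sigma * sqrt(T) = 0.48302293
exp(-rT) = 0.99592662; exp(-qT) = 1.00000000
P = K * exp(-rT) * N(-d2) - S_0 * exp(-qT) * N(-d1)
N(-d1) = 0.27092607; N(-d2) = 0.31453973
P = 86.9600 * 0.99592662 * 0.31453973 - 92.8300 * 1.00000000 * 0.27092607 = 2.0909

Answer: Price = 2.0909


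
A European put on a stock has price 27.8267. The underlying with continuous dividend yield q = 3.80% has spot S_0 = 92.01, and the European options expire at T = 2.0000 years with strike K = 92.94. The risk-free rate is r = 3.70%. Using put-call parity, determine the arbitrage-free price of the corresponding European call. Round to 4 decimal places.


Answer: Call price = 26.7923

Derivation:
Put-call parity: C - P = S_0 * exp(-qT) - K * exp(-rT).
S_0 * exp(-qT) = 92.0100 * 0.92681621 = 85.27635917
K * exp(-rT) = 92.9400 * 0.92867169 = 86.31074723
C = P + S*exp(-qT) - K*exp(-rT)
C = 27.8267 + 85.27635917 - 86.31074723 = 26.7923


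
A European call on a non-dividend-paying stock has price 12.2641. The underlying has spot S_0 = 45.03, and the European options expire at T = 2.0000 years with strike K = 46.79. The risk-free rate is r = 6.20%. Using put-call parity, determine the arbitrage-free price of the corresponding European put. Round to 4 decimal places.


Answer: Put price = 8.5674

Derivation:
Put-call parity: C - P = S_0 * exp(-qT) - K * exp(-rT).
S_0 * exp(-qT) = 45.0300 * 1.00000000 = 45.03000000
K * exp(-rT) = 46.7900 * 0.88337984 = 41.33334275
P = C - S*exp(-qT) + K*exp(-rT)
P = 12.2641 - 45.03000000 + 41.33334275 = 8.5674


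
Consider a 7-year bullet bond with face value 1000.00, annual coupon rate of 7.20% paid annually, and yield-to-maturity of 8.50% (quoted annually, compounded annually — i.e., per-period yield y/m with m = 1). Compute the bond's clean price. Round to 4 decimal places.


Coupon per period c = face * coupon_rate / m = 72.000000
Periods per year m = 1; per-period yield y/m = 0.085000
Number of cashflows N = 7
Cashflows (t years, CF_t, discount factor 1/(1+y/m)^(m*t), PV):
  t = 1.0000: CF_t = 72.000000, DF = 0.921659, PV = 66.359447
  t = 2.0000: CF_t = 72.000000, DF = 0.849455, PV = 61.160781
  t = 3.0000: CF_t = 72.000000, DF = 0.782908, PV = 56.369383
  t = 4.0000: CF_t = 72.000000, DF = 0.721574, PV = 51.953348
  t = 5.0000: CF_t = 72.000000, DF = 0.665045, PV = 47.883270
  t = 6.0000: CF_t = 72.000000, DF = 0.612945, PV = 44.132047
  t = 7.0000: CF_t = 1072.000000, DF = 0.564926, PV = 605.601048
Price P = sum_t PV_t = 933.459324

Answer: Price = 933.4593


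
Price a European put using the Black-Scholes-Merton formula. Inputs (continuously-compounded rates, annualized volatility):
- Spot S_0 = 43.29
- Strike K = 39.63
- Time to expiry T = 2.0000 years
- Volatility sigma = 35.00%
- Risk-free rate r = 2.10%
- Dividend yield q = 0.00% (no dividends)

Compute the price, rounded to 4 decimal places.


d1 = (ln(S/K) + (r - q + 0.5*sigma^2) * T) / (sigma * sqrt(T)) = 0.51080435
d2 = d1 - sigma * sqrt(T) = 0.01582960
exp(-rT) = 0.95886978; exp(-qT) = 1.00000000
P = K * exp(-rT) * N(-d2) - S_0 * exp(-qT) * N(-d1)
N(-d1) = 0.30474403; N(-d2) = 0.49368517
P = 39.6300 * 0.95886978 * 0.49368517 - 43.2900 * 1.00000000 * 0.30474403 = 5.5677

Answer: Price = 5.5677


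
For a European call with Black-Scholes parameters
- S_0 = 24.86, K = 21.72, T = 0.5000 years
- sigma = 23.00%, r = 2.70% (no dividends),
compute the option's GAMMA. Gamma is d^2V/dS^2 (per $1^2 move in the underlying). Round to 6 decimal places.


Answer: Gamma = 0.060173

Derivation:
d1 = 0.9945708424; d2 = 0.8319362827
phi(d1) = 0.2432844088; exp(-qT) = 1.0000000000; exp(-rT) = 0.9865907163
Gamma = exp(-qT) * phi(d1) / (S * sigma * sqrt(T)) = 1.0000000000 * 0.2432844088 / (24.8600 * 0.2300 * 0.7071067812) = 0.060173


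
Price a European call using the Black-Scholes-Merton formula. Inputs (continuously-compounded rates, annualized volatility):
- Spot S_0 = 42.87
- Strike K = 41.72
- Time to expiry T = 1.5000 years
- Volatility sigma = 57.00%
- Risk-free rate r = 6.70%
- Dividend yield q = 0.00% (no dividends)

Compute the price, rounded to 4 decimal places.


Answer: Price = 13.7454

Derivation:
d1 = (ln(S/K) + (r - q + 0.5*sigma^2) * T) / (sigma * sqrt(T)) = 0.53196421
d2 = d1 - sigma * sqrt(T) = -0.16614037
exp(-rT) = 0.90438511; exp(-qT) = 1.00000000
C = S_0 * exp(-qT) * N(d1) - K * exp(-rT) * N(d2)
N(d1) = 0.70262461; N(d2) = 0.43402324
C = 42.8700 * 1.00000000 * 0.70262461 - 41.7200 * 0.90438511 * 0.43402324 = 13.7454


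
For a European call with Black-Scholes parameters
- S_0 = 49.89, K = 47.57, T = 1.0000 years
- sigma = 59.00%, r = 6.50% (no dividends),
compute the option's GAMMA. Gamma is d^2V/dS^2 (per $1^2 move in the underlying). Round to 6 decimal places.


Answer: Gamma = 0.012044

Derivation:
d1 = 0.4858784262; d2 = -0.1041215738
phi(d1) = 0.3545246306; exp(-qT) = 1.0000000000; exp(-rT) = 0.9370674634
Gamma = exp(-qT) * phi(d1) / (S * sigma * sqrt(T)) = 1.0000000000 * 0.3545246306 / (49.8900 * 0.5900 * 1.0000000000) = 0.012044


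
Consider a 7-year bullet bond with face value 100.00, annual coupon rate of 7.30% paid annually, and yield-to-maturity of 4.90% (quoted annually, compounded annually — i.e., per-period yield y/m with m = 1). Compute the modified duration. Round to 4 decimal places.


Answer: Modified duration = 5.5412

Derivation:
Coupon per period c = face * coupon_rate / m = 7.300000
Periods per year m = 1; per-period yield y/m = 0.049000
Number of cashflows N = 7
Cashflows (t years, CF_t, discount factor 1/(1+y/m)^(m*t), PV):
  t = 1.0000: CF_t = 7.300000, DF = 0.953289, PV = 6.959009
  t = 2.0000: CF_t = 7.300000, DF = 0.908760, PV = 6.633945
  t = 3.0000: CF_t = 7.300000, DF = 0.866310, PV = 6.324066
  t = 4.0000: CF_t = 7.300000, DF = 0.825844, PV = 6.028662
  t = 5.0000: CF_t = 7.300000, DF = 0.787268, PV = 5.747056
  t = 6.0000: CF_t = 7.300000, DF = 0.750494, PV = 5.478604
  t = 7.0000: CF_t = 107.300000, DF = 0.715437, PV = 76.766423
Price P = sum_t PV_t = 113.937765
First compute Macaulay numerator sum_t t * PV_t:
  t * PV_t at t = 1.0000: 6.959009
  t * PV_t at t = 2.0000: 13.267891
  t * PV_t at t = 3.0000: 18.972198
  t * PV_t at t = 4.0000: 24.114646
  t * PV_t at t = 5.0000: 28.735279
  t * PV_t at t = 6.0000: 32.871626
  t * PV_t at t = 7.0000: 537.364961
Macaulay duration D = 662.285609 / 113.937765 = 5.812696
Modified duration = D / (1 + y/m) = 5.812696 / (1 + 0.049000) = 5.541178


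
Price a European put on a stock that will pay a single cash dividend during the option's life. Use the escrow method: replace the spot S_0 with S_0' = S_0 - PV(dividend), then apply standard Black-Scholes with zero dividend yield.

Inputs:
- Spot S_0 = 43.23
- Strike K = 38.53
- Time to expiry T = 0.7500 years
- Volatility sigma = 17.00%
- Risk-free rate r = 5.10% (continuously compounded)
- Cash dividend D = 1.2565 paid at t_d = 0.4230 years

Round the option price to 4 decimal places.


Answer: Price = 0.6430

Derivation:
PV(D) = D * exp(-r * t_d) = 1.2565 * 0.97865803 = 1.22968382
S_0' = S_0 - PV(D) = 43.2300 - 1.22968382 = 42.00031618
d1 = (ln(S_0'/K) + (r + sigma^2/2)*T) / (sigma*sqrt(T)) = 0.91919249
d2 = d1 - sigma*sqrt(T) = 0.77196817
exp(-rT) = 0.96247229
N(-d1) = 0.17899745; N(-d2) = 0.22006664
P = K * exp(-rT) * N(-d2) - S_0' * N(-d1) = 38.5300 * 0.96247229 * 0.22006664 - 42.00031618 * 0.17899745 = 0.6430


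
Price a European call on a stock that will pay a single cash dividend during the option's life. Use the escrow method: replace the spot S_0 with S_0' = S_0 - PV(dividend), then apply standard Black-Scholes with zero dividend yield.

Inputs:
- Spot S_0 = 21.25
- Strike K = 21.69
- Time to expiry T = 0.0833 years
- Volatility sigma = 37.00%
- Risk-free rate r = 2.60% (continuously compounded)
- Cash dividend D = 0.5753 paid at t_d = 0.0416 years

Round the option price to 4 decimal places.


Answer: Price = 0.4985

Derivation:
PV(D) = D * exp(-r * t_d) = 0.5753 * 0.99891898 = 0.57467809
S_0' = S_0 - PV(D) = 21.2500 - 0.57467809 = 20.67532191
d1 = (ln(S_0'/K) + (r + sigma^2/2)*T) / (sigma*sqrt(T)) = -0.37497346
d2 = d1 - sigma*sqrt(T) = -0.48176189
exp(-rT) = 0.99783654
N(d1) = 0.35384010; N(d2) = 0.31498755
C = S_0' * N(d1) - K * exp(-rT) * N(d2) = 20.67532191 * 0.35384010 - 21.6900 * 0.99783654 * 0.31498755 = 0.4985


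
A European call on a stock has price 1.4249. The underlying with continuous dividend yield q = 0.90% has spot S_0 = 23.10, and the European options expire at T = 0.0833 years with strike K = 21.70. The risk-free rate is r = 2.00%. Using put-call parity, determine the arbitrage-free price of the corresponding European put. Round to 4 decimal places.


Put-call parity: C - P = S_0 * exp(-qT) - K * exp(-rT).
S_0 * exp(-qT) = 23.1000 * 0.99925058 = 23.08268842
K * exp(-rT) = 21.7000 * 0.99833539 = 21.66387790
P = C - S*exp(-qT) + K*exp(-rT)
P = 1.4249 - 23.08268842 + 21.66387790 = 0.0061

Answer: Put price = 0.0061


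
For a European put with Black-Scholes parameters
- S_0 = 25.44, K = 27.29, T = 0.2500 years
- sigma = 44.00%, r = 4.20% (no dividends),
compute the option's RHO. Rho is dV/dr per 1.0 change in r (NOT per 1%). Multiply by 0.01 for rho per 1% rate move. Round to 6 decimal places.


d1 = -0.1613527102; d2 = -0.3813527102
phi(d1) = 0.3937827642; exp(-qT) = 1.0000000000; exp(-rT) = 0.9895549326
N(-d2) = 0.6485292269
Rho = -K*T*exp(-rT)*N(-d2) = -27.2900 * 0.2500 * 0.9895549326 * 0.6485292269 = -4.378376

Answer: Rho = -4.378376


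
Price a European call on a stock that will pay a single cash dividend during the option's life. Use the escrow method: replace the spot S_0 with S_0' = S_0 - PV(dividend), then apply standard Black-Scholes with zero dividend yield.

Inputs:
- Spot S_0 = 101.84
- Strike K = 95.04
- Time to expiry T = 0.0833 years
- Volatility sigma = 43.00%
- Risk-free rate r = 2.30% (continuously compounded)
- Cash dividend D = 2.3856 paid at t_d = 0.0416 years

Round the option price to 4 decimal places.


Answer: Price = 7.4516

Derivation:
PV(D) = D * exp(-r * t_d) = 2.3856 * 0.99904366 = 2.38331855
S_0' = S_0 - PV(D) = 101.8400 - 2.38331855 = 99.45668145
d1 = (ln(S_0'/K) + (r + sigma^2/2)*T) / (sigma*sqrt(T)) = 0.44350432
d2 = d1 - sigma*sqrt(T) = 0.31939884
exp(-rT) = 0.99808593
N(d1) = 0.67129950; N(d2) = 0.62528796
C = S_0' * N(d1) - K * exp(-rT) * N(d2) = 99.45668145 * 0.67129950 - 95.0400 * 0.99808593 * 0.62528796 = 7.4516


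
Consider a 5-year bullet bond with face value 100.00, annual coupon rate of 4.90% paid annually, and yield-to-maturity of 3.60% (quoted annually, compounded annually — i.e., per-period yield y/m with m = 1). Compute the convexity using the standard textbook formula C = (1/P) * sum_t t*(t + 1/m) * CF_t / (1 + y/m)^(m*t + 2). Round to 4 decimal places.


Coupon per period c = face * coupon_rate / m = 4.900000
Periods per year m = 1; per-period yield y/m = 0.036000
Number of cashflows N = 5
Cashflows (t years, CF_t, discount factor 1/(1+y/m)^(m*t), PV):
  t = 1.0000: CF_t = 4.900000, DF = 0.965251, PV = 4.729730
  t = 2.0000: CF_t = 4.900000, DF = 0.931709, PV = 4.565376
  t = 3.0000: CF_t = 4.900000, DF = 0.899333, PV = 4.406734
  t = 4.0000: CF_t = 4.900000, DF = 0.868082, PV = 4.253604
  t = 5.0000: CF_t = 104.900000, DF = 0.837917, PV = 87.897538
Price P = sum_t PV_t = 105.852982
Convexity numerator sum_t t*(t + 1/m) * CF_t / (1+y/m)^(m*t + 2):
  t = 1.0000: term = 8.813468
  t = 2.0000: term = 25.521624
  t = 3.0000: term = 49.269545
  t = 4.0000: term = 79.262459
  t = 5.0000: term = 2456.848943
Convexity = (1/P) * sum = 2619.716038 / 105.852982 = 24.748628

Answer: Convexity = 24.7486


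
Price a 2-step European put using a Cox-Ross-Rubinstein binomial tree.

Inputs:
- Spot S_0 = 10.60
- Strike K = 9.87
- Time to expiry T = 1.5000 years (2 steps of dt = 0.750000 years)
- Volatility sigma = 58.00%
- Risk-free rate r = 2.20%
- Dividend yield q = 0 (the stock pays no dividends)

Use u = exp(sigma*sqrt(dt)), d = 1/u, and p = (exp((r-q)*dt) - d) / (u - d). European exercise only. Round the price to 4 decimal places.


Answer: Price = V(0,0) = 2.1356

Derivation:
dt = T/N = 0.750000
u = exp(sigma*sqrt(dt)) = 1.652509; d = 1/u = 0.605140
p = (exp((r-q)*dt) - d) / (u - d) = 0.392886
Discount per step: exp(-r*dt) = 0.983635
Stock lattice S(k, i) with i counting down-moves:
  k=0: S(0,0) = 10.6000
  k=1: S(1,0) = 17.5166; S(1,1) = 6.4145
  k=2: S(2,0) = 28.9463; S(2,1) = 10.6000; S(2,2) = 3.8817
Terminal payoffs V(N, i) = max(K - S_T, 0):
  V(2,0) = 0.000000; V(2,1) = 0.000000; V(2,2) = 5.988334
Backward induction: V(k, i) = exp(-r*dt) * [p * V(k+1, i) + (1-p) * V(k+1, i+1)].
  V(1,0) = exp(-r*dt) * [p*0.000000 + (1-p)*0.000000] = 0.000000
  V(1,1) = exp(-r*dt) * [p*0.000000 + (1-p)*5.988334] = 3.576106
  V(0,0) = exp(-r*dt) * [p*0.000000 + (1-p)*3.576106] = 2.135575


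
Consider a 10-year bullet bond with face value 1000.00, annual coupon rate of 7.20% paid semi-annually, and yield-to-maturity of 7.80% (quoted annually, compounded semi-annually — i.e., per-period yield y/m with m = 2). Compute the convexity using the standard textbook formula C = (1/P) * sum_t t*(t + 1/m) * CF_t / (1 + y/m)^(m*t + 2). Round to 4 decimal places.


Answer: Convexity = 62.3250

Derivation:
Coupon per period c = face * coupon_rate / m = 36.000000
Periods per year m = 2; per-period yield y/m = 0.039000
Number of cashflows N = 20
Cashflows (t years, CF_t, discount factor 1/(1+y/m)^(m*t), PV):
  t = 0.5000: CF_t = 36.000000, DF = 0.962464, PV = 34.648701
  t = 1.0000: CF_t = 36.000000, DF = 0.926337, PV = 33.348124
  t = 1.5000: CF_t = 36.000000, DF = 0.891566, PV = 32.096366
  t = 2.0000: CF_t = 36.000000, DF = 0.858100, PV = 30.891593
  t = 2.5000: CF_t = 36.000000, DF = 0.825890, PV = 29.732044
  t = 3.0000: CF_t = 36.000000, DF = 0.794889, PV = 28.616019
  t = 3.5000: CF_t = 36.000000, DF = 0.765052, PV = 27.541885
  t = 4.0000: CF_t = 36.000000, DF = 0.736335, PV = 26.508071
  t = 4.5000: CF_t = 36.000000, DF = 0.708696, PV = 25.513061
  t = 5.0000: CF_t = 36.000000, DF = 0.682094, PV = 24.555401
  t = 5.5000: CF_t = 36.000000, DF = 0.656491, PV = 23.633687
  t = 6.0000: CF_t = 36.000000, DF = 0.631849, PV = 22.746571
  t = 6.5000: CF_t = 36.000000, DF = 0.608132, PV = 21.892753
  t = 7.0000: CF_t = 36.000000, DF = 0.585305, PV = 21.070985
  t = 7.5000: CF_t = 36.000000, DF = 0.563335, PV = 20.280062
  t = 8.0000: CF_t = 36.000000, DF = 0.542190, PV = 19.518828
  t = 8.5000: CF_t = 36.000000, DF = 0.521838, PV = 18.786168
  t = 9.0000: CF_t = 36.000000, DF = 0.502250, PV = 18.081008
  t = 9.5000: CF_t = 36.000000, DF = 0.483398, PV = 17.402318
  t = 10.0000: CF_t = 1036.000000, DF = 0.465253, PV = 482.001960
Price P = sum_t PV_t = 958.865604
Convexity numerator sum_t t*(t + 1/m) * CF_t / (1+y/m)^(m*t + 2):
  t = 0.5000: term = 16.048183
  t = 1.0000: term = 46.337390
  t = 1.5000: term = 89.196131
  t = 2.0000: term = 143.080095
  t = 2.5000: term = 206.564141
  t = 3.0000: term = 278.334742
  t = 3.5000: term = 357.182858
  t = 4.0000: term = 441.997212
  t = 4.5000: term = 531.757955
  t = 5.0000: term = 625.530693
  t = 5.5000: term = 722.460858
  t = 6.0000: term = 821.768409
  t = 6.5000: term = 922.742840
  t = 7.0000: term = 1024.738477
  t = 7.5000: term = 1127.170055
  t = 8.0000: term = 1229.508562
  t = 8.5000: term = 1331.277317
  t = 9.0000: term = 1432.048294
  t = 9.5000: term = 1531.438664
  t = 10.0000: term = 46882.094746
Convexity = (1/P) * sum = 59761.277623 / 958.865604 = 62.324978


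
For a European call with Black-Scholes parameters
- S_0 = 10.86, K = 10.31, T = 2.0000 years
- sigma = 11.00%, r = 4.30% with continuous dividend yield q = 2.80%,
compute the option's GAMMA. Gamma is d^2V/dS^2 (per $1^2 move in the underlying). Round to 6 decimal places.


Answer: Gamma = 0.185971

Derivation:
d1 = 0.6047178252; d2 = 0.4491543333
phi(d1) = 0.3322789815; exp(-qT) = 0.9455391359; exp(-rT) = 0.9175942312
Gamma = exp(-qT) * phi(d1) / (S * sigma * sqrt(T)) = 0.9455391359 * 0.3322789815 / (10.8600 * 0.1100 * 1.4142135624) = 0.185971


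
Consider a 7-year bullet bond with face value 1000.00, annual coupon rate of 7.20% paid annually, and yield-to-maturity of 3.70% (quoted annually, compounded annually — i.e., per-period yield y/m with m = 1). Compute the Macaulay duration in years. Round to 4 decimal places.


Answer: Macaulay duration = 5.8664 years

Derivation:
Coupon per period c = face * coupon_rate / m = 72.000000
Periods per year m = 1; per-period yield y/m = 0.037000
Number of cashflows N = 7
Cashflows (t years, CF_t, discount factor 1/(1+y/m)^(m*t), PV):
  t = 1.0000: CF_t = 72.000000, DF = 0.964320, PV = 69.431051
  t = 2.0000: CF_t = 72.000000, DF = 0.929913, PV = 66.953762
  t = 3.0000: CF_t = 72.000000, DF = 0.896734, PV = 64.564862
  t = 4.0000: CF_t = 72.000000, DF = 0.864739, PV = 62.261198
  t = 5.0000: CF_t = 72.000000, DF = 0.833885, PV = 60.039728
  t = 6.0000: CF_t = 72.000000, DF = 0.804132, PV = 57.897520
  t = 7.0000: CF_t = 1072.000000, DF = 0.775441, PV = 831.272648
Price P = sum_t PV_t = 1212.420768
Macaulay numerator sum_t t * PV_t:
  t * PV_t at t = 1.0000: 69.431051
  t * PV_t at t = 2.0000: 133.907524
  t * PV_t at t = 3.0000: 193.694586
  t * PV_t at t = 4.0000: 249.044791
  t * PV_t at t = 5.0000: 300.198639
  t * PV_t at t = 6.0000: 347.385117
  t * PV_t at t = 7.0000: 5818.908534
Macaulay duration D = (sum_t t * PV_t) / P = 7112.570242 / 1212.420768 = 5.866421


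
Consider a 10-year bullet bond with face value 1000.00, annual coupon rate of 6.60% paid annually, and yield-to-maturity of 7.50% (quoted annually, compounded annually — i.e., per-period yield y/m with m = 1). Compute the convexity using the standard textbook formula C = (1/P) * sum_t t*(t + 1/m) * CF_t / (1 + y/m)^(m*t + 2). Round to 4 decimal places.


Coupon per period c = face * coupon_rate / m = 66.000000
Periods per year m = 1; per-period yield y/m = 0.075000
Number of cashflows N = 10
Cashflows (t years, CF_t, discount factor 1/(1+y/m)^(m*t), PV):
  t = 1.0000: CF_t = 66.000000, DF = 0.930233, PV = 61.395349
  t = 2.0000: CF_t = 66.000000, DF = 0.865333, PV = 57.111952
  t = 3.0000: CF_t = 66.000000, DF = 0.804961, PV = 53.127398
  t = 4.0000: CF_t = 66.000000, DF = 0.748801, PV = 49.420835
  t = 5.0000: CF_t = 66.000000, DF = 0.696559, PV = 45.972870
  t = 6.0000: CF_t = 66.000000, DF = 0.647962, PV = 42.765460
  t = 7.0000: CF_t = 66.000000, DF = 0.602755, PV = 39.781823
  t = 8.0000: CF_t = 66.000000, DF = 0.560702, PV = 37.006347
  t = 9.0000: CF_t = 66.000000, DF = 0.521583, PV = 34.424509
  t = 10.0000: CF_t = 1066.000000, DF = 0.485194, PV = 517.216728
Price P = sum_t PV_t = 938.223271
Convexity numerator sum_t t*(t + 1/m) * CF_t / (1+y/m)^(m*t + 2):
  t = 1.0000: term = 106.254795
  t = 2.0000: term = 296.525010
  t = 3.0000: term = 551.674437
  t = 4.0000: term = 855.309204
  t = 5.0000: term = 1193.454704
  t = 6.0000: term = 1554.266591
  t = 7.0000: term = 1927.772516
  t = 8.0000: term = 2305.641547
  t = 9.0000: term = 2680.978543
  t = 10.0000: term = 49232.095215
Convexity = (1/P) * sum = 60703.972562 / 938.223271 = 64.700988

Answer: Convexity = 64.7010


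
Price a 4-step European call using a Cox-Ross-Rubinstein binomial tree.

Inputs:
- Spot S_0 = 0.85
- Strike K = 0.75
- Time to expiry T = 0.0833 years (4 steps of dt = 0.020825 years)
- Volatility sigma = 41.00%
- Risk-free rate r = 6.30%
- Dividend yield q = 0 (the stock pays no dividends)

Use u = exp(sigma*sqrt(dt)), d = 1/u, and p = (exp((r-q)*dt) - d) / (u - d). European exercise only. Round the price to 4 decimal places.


dt = T/N = 0.020825
u = exp(sigma*sqrt(dt)) = 1.060952; d = 1/u = 0.942550
p = (exp((r-q)*dt) - d) / (u - d) = 0.496301
Discount per step: exp(-r*dt) = 0.998689
Stock lattice S(k, i) with i counting down-moves:
  k=0: S(0,0) = 0.8500
  k=1: S(1,0) = 0.9018; S(1,1) = 0.8012
  k=2: S(2,0) = 0.9568; S(2,1) = 0.8500; S(2,2) = 0.7551
  k=3: S(3,0) = 1.0151; S(3,1) = 0.9018; S(3,2) = 0.8012; S(3,3) = 0.7118
  k=4: S(4,0) = 1.0770; S(4,1) = 0.9568; S(4,2) = 0.8500; S(4,3) = 0.7551; S(4,4) = 0.6709
Terminal payoffs V(N, i) = max(S_T - K, 0):
  V(4,0) = 0.326965; V(4,1) = 0.206776; V(4,2) = 0.100000; V(4,3) = 0.005140; V(4,4) = 0.000000
Backward induction: V(k, i) = exp(-r*dt) * [p * V(k+1, i) + (1-p) * V(k+1, i+1)].
  V(3,0) = exp(-r*dt) * [p*0.326965 + (1-p)*0.206776] = 0.266077
  V(3,1) = exp(-r*dt) * [p*0.206776 + (1-p)*0.100000] = 0.152792
  V(3,2) = exp(-r*dt) * [p*0.100000 + (1-p)*0.005140] = 0.052151
  V(3,3) = exp(-r*dt) * [p*0.005140 + (1-p)*0.000000] = 0.002548
  V(2,0) = exp(-r*dt) * [p*0.266077 + (1-p)*0.152792] = 0.208742
  V(2,1) = exp(-r*dt) * [p*0.152792 + (1-p)*0.052151] = 0.101965
  V(2,2) = exp(-r*dt) * [p*0.052151 + (1-p)*0.002548] = 0.027130
  V(1,0) = exp(-r*dt) * [p*0.208742 + (1-p)*0.101965] = 0.154755
  V(1,1) = exp(-r*dt) * [p*0.101965 + (1-p)*0.027130] = 0.064187
  V(0,0) = exp(-r*dt) * [p*0.154755 + (1-p)*0.064187] = 0.108993

Answer: Price = V(0,0) = 0.1090


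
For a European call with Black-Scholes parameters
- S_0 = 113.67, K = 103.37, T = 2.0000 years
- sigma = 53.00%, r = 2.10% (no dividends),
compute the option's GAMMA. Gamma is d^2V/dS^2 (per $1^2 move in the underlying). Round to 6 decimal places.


Answer: Gamma = 0.004008

Derivation:
d1 = 0.5575266523; d2 = -0.1920065358
phi(d1) = 0.3415174452; exp(-qT) = 1.0000000000; exp(-rT) = 0.9588697806
Gamma = exp(-qT) * phi(d1) / (S * sigma * sqrt(T)) = 1.0000000000 * 0.3415174452 / (113.6700 * 0.5300 * 1.4142135624) = 0.004008


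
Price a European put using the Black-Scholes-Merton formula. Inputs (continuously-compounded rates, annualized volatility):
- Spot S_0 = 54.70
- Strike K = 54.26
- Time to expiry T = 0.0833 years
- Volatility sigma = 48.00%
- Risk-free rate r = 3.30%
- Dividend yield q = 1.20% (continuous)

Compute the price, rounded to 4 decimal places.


Answer: Price = 2.7434

Derivation:
d1 = (ln(S/K) + (r - q + 0.5*sigma^2) * T) / (sigma * sqrt(T)) = 0.14019326
d2 = d1 - sigma * sqrt(T) = 0.00165691
exp(-rT) = 0.99725487; exp(-qT) = 0.99900090
P = K * exp(-rT) * N(-d2) - S_0 * exp(-qT) * N(-d1)
N(-d1) = 0.44425365; N(-d2) = 0.49933899
P = 54.2600 * 0.99725487 * 0.49933899 - 54.7000 * 0.99900090 * 0.44425365 = 2.7434


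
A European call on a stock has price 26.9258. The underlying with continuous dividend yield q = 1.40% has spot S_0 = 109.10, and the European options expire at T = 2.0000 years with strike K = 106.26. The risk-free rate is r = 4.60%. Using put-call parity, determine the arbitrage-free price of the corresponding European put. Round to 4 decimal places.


Put-call parity: C - P = S_0 * exp(-qT) - K * exp(-rT).
S_0 * exp(-qT) = 109.1000 * 0.97238837 = 106.08757082
K * exp(-rT) = 106.2600 * 0.91210515 = 96.92029319
P = C - S*exp(-qT) + K*exp(-rT)
P = 26.9258 - 106.08757082 + 96.92029319 = 17.7585

Answer: Put price = 17.7585


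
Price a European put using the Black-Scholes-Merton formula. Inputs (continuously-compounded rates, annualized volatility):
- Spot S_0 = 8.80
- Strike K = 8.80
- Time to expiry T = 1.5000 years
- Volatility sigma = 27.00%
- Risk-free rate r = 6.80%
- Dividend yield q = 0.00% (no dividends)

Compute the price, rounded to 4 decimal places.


d1 = (ln(S/K) + (r - q + 0.5*sigma^2) * T) / (sigma * sqrt(T)) = 0.47379482
d2 = d1 - sigma * sqrt(T) = 0.14311371
exp(-rT) = 0.90302955; exp(-qT) = 1.00000000
P = K * exp(-rT) * N(-d2) - S_0 * exp(-qT) * N(-d1)
N(-d1) = 0.31782311; N(-d2) = 0.44310019
P = 8.8000 * 0.90302955 * 0.44310019 - 8.8000 * 1.00000000 * 0.31782311 = 0.7243

Answer: Price = 0.7243


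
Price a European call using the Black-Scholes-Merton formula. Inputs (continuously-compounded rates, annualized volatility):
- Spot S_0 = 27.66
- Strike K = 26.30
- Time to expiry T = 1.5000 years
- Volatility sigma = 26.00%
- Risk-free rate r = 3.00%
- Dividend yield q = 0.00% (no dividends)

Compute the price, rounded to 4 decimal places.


d1 = (ln(S/K) + (r - q + 0.5*sigma^2) * T) / (sigma * sqrt(T)) = 0.45886601
d2 = d1 - sigma * sqrt(T) = 0.14043235
exp(-rT) = 0.95599748; exp(-qT) = 1.00000000
C = S_0 * exp(-qT) * N(d1) - K * exp(-rT) * N(d2)
N(d1) = 0.67683481; N(d2) = 0.55584080
C = 27.6600 * 1.00000000 * 0.67683481 - 26.3000 * 0.95599748 * 0.55584080 = 4.7459

Answer: Price = 4.7459


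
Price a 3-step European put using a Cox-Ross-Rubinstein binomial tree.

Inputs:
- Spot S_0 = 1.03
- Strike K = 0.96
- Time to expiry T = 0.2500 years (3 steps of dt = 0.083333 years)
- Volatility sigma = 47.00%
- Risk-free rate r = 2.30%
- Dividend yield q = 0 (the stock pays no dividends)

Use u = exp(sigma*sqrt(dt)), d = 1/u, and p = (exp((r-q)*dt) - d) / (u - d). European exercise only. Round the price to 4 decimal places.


Answer: Price = V(0,0) = 0.0637

Derivation:
dt = T/N = 0.083333
u = exp(sigma*sqrt(dt)) = 1.145312; d = 1/u = 0.873124
p = (exp((r-q)*dt) - d) / (u - d) = 0.473181
Discount per step: exp(-r*dt) = 0.998085
Stock lattice S(k, i) with i counting down-moves:
  k=0: S(0,0) = 1.0300
  k=1: S(1,0) = 1.1797; S(1,1) = 0.8993
  k=2: S(2,0) = 1.3511; S(2,1) = 1.0300; S(2,2) = 0.7852
  k=3: S(3,0) = 1.5474; S(3,1) = 1.1797; S(3,2) = 0.8993; S(3,3) = 0.6856
Terminal payoffs V(N, i) = max(K - S_T, 0):
  V(3,0) = 0.000000; V(3,1) = 0.000000; V(3,2) = 0.060682; V(3,3) = 0.274408
Backward induction: V(k, i) = exp(-r*dt) * [p * V(k+1, i) + (1-p) * V(k+1, i+1)].
  V(2,0) = exp(-r*dt) * [p*0.000000 + (1-p)*0.000000] = 0.000000
  V(2,1) = exp(-r*dt) * [p*0.000000 + (1-p)*0.060682] = 0.031907
  V(2,2) = exp(-r*dt) * [p*0.060682 + (1-p)*0.274408] = 0.172945
  V(1,0) = exp(-r*dt) * [p*0.000000 + (1-p)*0.031907] = 0.016777
  V(1,1) = exp(-r*dt) * [p*0.031907 + (1-p)*0.172945] = 0.106005
  V(0,0) = exp(-r*dt) * [p*0.016777 + (1-p)*0.106005] = 0.063662
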